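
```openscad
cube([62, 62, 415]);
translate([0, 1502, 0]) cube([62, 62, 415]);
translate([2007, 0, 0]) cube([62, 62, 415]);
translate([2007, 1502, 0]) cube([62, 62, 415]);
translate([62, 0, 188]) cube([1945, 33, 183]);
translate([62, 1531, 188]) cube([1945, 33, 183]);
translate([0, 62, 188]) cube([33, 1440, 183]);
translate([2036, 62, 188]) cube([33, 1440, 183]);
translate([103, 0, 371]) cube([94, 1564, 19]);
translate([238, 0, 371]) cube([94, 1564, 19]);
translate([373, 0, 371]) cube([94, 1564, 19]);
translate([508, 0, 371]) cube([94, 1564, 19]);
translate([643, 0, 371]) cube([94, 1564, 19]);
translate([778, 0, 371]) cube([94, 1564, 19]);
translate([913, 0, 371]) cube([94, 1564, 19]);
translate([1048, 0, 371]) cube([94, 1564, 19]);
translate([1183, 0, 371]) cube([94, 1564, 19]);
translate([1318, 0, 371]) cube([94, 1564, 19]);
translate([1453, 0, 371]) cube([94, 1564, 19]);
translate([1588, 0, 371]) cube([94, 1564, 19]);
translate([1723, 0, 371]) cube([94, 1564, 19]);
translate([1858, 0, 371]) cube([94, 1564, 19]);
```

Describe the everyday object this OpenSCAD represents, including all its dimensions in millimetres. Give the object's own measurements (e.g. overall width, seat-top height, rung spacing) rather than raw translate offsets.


A bed frame 2069 mm long (x) by 1564 mm wide (y). Four 62×62 mm corner posts, 415 mm tall, at the corners of the footprint. Four rails of 33 mm thickness and 183 mm height run between adjacent posts with their undersides at z = 188 mm, their outer faces flush with the outside of the frame (the two x-running rails run between the posts' inner faces; the two y-running rails run between the posts' inner faces). 14 slats, each 94 mm wide (x) and 19 mm thick, lie across the top of the two x-running rails, running the full 1564 mm width of the frame in y; along x they sit between the end posts with a 41 mm gap after the −x posts and between neighbouring slats, leaving 55 mm before the +x posts.


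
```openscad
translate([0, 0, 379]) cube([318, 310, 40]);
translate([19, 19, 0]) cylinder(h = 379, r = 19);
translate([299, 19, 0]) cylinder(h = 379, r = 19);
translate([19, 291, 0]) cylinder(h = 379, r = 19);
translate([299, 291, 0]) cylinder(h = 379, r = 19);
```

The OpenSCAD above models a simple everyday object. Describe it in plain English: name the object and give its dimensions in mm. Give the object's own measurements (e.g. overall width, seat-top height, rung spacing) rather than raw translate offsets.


A simple wooden stool: a rectangular seat 318 mm (x) by 310 mm (y), 40 mm thick, top face at z = 419 mm, on four round legs, each 38 mm in diameter. The legs rest on z = 0, each leg's axis is inset half a diameter from the nearest pair of seat edges (so the leg's bounding box is flush with the corner).


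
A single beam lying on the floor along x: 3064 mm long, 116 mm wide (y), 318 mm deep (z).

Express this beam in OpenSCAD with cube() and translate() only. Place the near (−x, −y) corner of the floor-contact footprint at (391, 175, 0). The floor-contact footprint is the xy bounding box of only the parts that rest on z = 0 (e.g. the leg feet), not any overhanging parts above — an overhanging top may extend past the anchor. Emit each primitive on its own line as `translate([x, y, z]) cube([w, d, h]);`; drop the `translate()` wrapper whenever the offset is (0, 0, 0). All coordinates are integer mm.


translate([391, 175, 0]) cube([3064, 116, 318]);


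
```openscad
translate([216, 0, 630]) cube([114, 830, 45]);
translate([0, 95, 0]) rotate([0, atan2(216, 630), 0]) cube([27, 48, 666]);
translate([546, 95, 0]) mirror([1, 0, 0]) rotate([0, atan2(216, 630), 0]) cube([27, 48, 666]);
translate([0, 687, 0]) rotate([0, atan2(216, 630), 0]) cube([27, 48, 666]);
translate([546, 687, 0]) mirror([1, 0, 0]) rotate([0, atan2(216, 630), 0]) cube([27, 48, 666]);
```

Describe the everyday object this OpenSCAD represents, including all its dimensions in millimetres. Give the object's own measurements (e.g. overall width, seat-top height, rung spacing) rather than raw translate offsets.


A sawhorse. A 114×830×45 mm beam (x, y, z) sits on two A-frame leg pairs. Each pair is two raked legs of 27×48 mm section (48 mm along y) splaying symmetrically in x. Each leg rises 630 mm vertically over 216 mm of horizontal reach and is 666 mm long along its own axis. Every leg's outer bottom edge rests on the floor and its outer top edge meets a bottom edge of the beam — the left legs (tilting toward +x) meet the beam's −x bottom edge, the right legs (their mirror images, tilting toward −x) meet its +x bottom edge — so the leg tops tuck under the beam, the beam's underside is 630 mm above the floor, and the feet are 546 mm apart outside-to-outside with the beam centred between them. The two leg pairs are set in 95 mm from either end of the beam.


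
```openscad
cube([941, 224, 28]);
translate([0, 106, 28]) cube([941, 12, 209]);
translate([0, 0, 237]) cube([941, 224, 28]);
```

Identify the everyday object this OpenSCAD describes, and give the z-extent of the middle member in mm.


An I-beam. The web height is 209 mm.

Two wide flanges with a thin centred web — an I-beam. Overall 265 mm minus two 28 mm flanges gives a web of 265 − 2·28 = 209 mm.


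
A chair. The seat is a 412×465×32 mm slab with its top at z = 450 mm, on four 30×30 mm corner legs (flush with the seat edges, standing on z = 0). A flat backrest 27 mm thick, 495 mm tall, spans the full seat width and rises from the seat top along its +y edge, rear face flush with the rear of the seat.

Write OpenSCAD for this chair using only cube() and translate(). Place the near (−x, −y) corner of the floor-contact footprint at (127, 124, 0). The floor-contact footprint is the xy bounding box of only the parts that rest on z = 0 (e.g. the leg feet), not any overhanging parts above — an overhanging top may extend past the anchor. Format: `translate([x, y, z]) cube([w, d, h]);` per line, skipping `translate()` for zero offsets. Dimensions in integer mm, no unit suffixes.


translate([127, 124, 418]) cube([412, 465, 32]);
translate([127, 124, 0]) cube([30, 30, 418]);
translate([509, 124, 0]) cube([30, 30, 418]);
translate([127, 559, 0]) cube([30, 30, 418]);
translate([509, 559, 0]) cube([30, 30, 418]);
translate([127, 562, 450]) cube([412, 27, 495]);


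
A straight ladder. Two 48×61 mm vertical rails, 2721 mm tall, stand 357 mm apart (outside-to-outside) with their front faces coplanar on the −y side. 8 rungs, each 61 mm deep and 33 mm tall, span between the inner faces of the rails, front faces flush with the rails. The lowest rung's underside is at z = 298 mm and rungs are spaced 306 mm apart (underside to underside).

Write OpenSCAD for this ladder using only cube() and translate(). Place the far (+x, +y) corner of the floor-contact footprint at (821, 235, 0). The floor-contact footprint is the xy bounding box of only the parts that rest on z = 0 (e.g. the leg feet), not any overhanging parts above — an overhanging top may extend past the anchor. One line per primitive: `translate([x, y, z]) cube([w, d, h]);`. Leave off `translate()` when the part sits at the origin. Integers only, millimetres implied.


translate([464, 174, 0]) cube([48, 61, 2721]);
translate([773, 174, 0]) cube([48, 61, 2721]);
translate([512, 174, 298]) cube([261, 61, 33]);
translate([512, 174, 604]) cube([261, 61, 33]);
translate([512, 174, 910]) cube([261, 61, 33]);
translate([512, 174, 1216]) cube([261, 61, 33]);
translate([512, 174, 1522]) cube([261, 61, 33]);
translate([512, 174, 1828]) cube([261, 61, 33]);
translate([512, 174, 2134]) cube([261, 61, 33]);
translate([512, 174, 2440]) cube([261, 61, 33]);


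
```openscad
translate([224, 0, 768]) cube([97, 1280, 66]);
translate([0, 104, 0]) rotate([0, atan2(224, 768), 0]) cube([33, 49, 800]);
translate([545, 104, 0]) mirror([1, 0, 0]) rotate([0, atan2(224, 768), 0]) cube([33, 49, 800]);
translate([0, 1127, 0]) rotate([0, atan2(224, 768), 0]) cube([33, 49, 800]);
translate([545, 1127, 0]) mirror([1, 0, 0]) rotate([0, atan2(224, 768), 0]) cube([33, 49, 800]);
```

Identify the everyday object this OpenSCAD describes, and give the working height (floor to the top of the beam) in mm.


A sawhorse. The overall height is 834 mm.

A beam across two mirrored pairs of raked legs — a sawhorse. The beam's underside is at z = 768 (matching the legs' vertical rise in atan2(224, 768)) and the beam is 66 mm tall, so its top is at 768 + 66 = 834 mm. The raked legs top out at the beam's underside, so that is the highest point.


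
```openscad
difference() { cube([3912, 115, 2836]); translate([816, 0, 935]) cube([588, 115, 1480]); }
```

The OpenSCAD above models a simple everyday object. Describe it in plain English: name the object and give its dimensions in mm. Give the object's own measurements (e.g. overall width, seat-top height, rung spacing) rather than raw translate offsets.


A wall 3912 mm long (x), 115 mm thick (y), 2836 mm tall, with a rectangular window opening cut through it. The opening is 588 mm wide and 1480 mm tall; its sill is at z = 935 mm and its near (−x) edge is 816 mm from the wall's −x end. The opening passes through the full wall thickness.


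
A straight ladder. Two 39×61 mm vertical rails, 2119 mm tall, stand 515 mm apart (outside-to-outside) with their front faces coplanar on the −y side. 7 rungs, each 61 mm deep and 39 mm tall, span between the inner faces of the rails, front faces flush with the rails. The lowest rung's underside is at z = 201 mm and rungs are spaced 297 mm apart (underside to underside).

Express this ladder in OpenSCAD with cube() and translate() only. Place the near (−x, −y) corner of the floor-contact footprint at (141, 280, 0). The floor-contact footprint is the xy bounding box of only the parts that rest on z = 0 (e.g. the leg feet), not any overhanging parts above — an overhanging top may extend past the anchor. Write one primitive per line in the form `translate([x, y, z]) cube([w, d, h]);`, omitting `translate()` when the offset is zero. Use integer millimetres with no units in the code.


translate([141, 280, 0]) cube([39, 61, 2119]);
translate([617, 280, 0]) cube([39, 61, 2119]);
translate([180, 280, 201]) cube([437, 61, 39]);
translate([180, 280, 498]) cube([437, 61, 39]);
translate([180, 280, 795]) cube([437, 61, 39]);
translate([180, 280, 1092]) cube([437, 61, 39]);
translate([180, 280, 1389]) cube([437, 61, 39]);
translate([180, 280, 1686]) cube([437, 61, 39]);
translate([180, 280, 1983]) cube([437, 61, 39]);


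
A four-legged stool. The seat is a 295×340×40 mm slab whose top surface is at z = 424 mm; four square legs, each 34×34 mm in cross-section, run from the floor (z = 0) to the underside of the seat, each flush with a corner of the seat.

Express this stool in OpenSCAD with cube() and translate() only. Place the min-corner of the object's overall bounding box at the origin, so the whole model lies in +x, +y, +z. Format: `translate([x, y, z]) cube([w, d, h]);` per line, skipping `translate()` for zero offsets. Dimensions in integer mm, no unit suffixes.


translate([0, 0, 384]) cube([295, 340, 40]);
cube([34, 34, 384]);
translate([261, 0, 0]) cube([34, 34, 384]);
translate([0, 306, 0]) cube([34, 34, 384]);
translate([261, 306, 0]) cube([34, 34, 384]);


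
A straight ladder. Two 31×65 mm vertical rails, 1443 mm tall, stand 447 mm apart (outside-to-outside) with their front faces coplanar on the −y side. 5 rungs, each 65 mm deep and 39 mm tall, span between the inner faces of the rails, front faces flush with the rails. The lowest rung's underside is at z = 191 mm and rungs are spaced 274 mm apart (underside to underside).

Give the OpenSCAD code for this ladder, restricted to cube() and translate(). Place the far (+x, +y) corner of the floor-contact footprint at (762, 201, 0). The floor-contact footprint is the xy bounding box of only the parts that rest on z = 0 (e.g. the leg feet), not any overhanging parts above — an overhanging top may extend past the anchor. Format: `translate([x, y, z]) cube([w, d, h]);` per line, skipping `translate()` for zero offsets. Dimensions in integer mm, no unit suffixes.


translate([315, 136, 0]) cube([31, 65, 1443]);
translate([731, 136, 0]) cube([31, 65, 1443]);
translate([346, 136, 191]) cube([385, 65, 39]);
translate([346, 136, 465]) cube([385, 65, 39]);
translate([346, 136, 739]) cube([385, 65, 39]);
translate([346, 136, 1013]) cube([385, 65, 39]);
translate([346, 136, 1287]) cube([385, 65, 39]);


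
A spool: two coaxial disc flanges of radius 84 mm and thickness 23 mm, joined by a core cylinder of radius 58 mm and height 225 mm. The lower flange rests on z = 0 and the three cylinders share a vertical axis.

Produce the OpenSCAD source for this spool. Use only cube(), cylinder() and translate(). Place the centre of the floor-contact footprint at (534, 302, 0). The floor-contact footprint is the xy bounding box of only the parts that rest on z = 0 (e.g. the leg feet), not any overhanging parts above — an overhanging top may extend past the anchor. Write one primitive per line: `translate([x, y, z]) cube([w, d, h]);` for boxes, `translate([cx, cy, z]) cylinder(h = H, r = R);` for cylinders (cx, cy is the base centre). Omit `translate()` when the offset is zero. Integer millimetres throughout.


translate([534, 302, 0]) cylinder(h = 23, r = 84);
translate([534, 302, 23]) cylinder(h = 225, r = 58);
translate([534, 302, 248]) cylinder(h = 23, r = 84);


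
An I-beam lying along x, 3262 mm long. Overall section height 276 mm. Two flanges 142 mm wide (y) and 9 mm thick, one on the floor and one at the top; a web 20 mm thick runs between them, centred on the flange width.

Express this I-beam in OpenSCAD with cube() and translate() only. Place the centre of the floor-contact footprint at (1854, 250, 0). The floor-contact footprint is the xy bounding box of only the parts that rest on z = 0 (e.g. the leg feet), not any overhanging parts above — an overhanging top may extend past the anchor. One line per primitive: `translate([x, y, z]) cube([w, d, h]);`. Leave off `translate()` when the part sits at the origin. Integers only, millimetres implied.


translate([223, 179, 0]) cube([3262, 142, 9]);
translate([223, 240, 9]) cube([3262, 20, 258]);
translate([223, 179, 267]) cube([3262, 142, 9]);


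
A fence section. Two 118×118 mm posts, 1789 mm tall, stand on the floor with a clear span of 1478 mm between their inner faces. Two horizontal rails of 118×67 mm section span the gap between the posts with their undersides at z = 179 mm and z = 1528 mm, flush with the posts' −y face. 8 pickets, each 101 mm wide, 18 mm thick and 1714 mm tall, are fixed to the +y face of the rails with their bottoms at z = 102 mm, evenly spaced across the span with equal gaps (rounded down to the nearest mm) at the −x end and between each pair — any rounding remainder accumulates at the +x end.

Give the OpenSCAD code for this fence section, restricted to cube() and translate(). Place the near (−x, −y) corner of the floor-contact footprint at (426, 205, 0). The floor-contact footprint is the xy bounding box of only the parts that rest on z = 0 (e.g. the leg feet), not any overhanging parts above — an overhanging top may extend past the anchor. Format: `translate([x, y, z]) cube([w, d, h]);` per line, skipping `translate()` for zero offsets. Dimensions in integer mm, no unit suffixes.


translate([426, 205, 0]) cube([118, 118, 1789]);
translate([2022, 205, 0]) cube([118, 118, 1789]);
translate([544, 205, 179]) cube([1478, 118, 67]);
translate([544, 205, 1528]) cube([1478, 118, 67]);
translate([618, 323, 102]) cube([101, 18, 1714]);
translate([793, 323, 102]) cube([101, 18, 1714]);
translate([968, 323, 102]) cube([101, 18, 1714]);
translate([1143, 323, 102]) cube([101, 18, 1714]);
translate([1318, 323, 102]) cube([101, 18, 1714]);
translate([1493, 323, 102]) cube([101, 18, 1714]);
translate([1668, 323, 102]) cube([101, 18, 1714]);
translate([1843, 323, 102]) cube([101, 18, 1714]);


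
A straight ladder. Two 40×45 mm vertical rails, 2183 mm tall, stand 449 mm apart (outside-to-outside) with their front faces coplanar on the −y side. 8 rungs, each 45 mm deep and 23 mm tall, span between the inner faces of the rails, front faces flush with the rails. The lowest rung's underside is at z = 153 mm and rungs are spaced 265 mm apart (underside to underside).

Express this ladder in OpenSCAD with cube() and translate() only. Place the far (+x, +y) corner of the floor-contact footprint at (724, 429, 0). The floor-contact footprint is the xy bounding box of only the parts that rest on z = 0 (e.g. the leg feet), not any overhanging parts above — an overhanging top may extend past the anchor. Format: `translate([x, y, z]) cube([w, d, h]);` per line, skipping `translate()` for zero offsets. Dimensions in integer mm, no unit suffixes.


translate([275, 384, 0]) cube([40, 45, 2183]);
translate([684, 384, 0]) cube([40, 45, 2183]);
translate([315, 384, 153]) cube([369, 45, 23]);
translate([315, 384, 418]) cube([369, 45, 23]);
translate([315, 384, 683]) cube([369, 45, 23]);
translate([315, 384, 948]) cube([369, 45, 23]);
translate([315, 384, 1213]) cube([369, 45, 23]);
translate([315, 384, 1478]) cube([369, 45, 23]);
translate([315, 384, 1743]) cube([369, 45, 23]);
translate([315, 384, 2008]) cube([369, 45, 23]);


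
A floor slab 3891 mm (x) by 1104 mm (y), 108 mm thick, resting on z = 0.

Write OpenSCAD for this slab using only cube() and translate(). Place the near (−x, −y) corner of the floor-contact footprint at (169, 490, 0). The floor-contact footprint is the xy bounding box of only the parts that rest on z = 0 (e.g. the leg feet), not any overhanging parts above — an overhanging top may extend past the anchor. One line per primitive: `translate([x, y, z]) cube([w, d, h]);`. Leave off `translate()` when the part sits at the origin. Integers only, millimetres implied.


translate([169, 490, 0]) cube([3891, 1104, 108]);


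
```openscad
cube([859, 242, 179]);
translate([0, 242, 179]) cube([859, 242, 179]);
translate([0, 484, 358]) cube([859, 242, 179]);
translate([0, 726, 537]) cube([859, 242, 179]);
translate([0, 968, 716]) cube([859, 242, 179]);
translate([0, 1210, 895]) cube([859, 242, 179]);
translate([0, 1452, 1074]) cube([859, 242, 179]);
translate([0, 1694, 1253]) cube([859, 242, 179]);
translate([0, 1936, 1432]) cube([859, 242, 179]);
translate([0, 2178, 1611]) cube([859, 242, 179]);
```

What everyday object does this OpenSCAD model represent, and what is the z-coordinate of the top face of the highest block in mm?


A staircase. The total rise is 1790 mm.

10 identical blocks, each offset up and back from the previous — a staircase. Each step is 179 mm tall and there are 10 of them, so the total rise is 10 × 179 = 1790 mm.


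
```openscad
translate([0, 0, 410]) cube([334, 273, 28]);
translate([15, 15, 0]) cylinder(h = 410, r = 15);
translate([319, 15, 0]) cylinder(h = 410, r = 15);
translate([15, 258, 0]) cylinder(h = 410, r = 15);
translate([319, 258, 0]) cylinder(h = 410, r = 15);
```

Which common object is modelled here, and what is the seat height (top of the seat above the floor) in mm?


A stool. The seat height is 438 mm.

A 334×273×28 slab at z = 410 on four corner cylinders — a stool. The seat top is 410 + 28 = 438 mm.


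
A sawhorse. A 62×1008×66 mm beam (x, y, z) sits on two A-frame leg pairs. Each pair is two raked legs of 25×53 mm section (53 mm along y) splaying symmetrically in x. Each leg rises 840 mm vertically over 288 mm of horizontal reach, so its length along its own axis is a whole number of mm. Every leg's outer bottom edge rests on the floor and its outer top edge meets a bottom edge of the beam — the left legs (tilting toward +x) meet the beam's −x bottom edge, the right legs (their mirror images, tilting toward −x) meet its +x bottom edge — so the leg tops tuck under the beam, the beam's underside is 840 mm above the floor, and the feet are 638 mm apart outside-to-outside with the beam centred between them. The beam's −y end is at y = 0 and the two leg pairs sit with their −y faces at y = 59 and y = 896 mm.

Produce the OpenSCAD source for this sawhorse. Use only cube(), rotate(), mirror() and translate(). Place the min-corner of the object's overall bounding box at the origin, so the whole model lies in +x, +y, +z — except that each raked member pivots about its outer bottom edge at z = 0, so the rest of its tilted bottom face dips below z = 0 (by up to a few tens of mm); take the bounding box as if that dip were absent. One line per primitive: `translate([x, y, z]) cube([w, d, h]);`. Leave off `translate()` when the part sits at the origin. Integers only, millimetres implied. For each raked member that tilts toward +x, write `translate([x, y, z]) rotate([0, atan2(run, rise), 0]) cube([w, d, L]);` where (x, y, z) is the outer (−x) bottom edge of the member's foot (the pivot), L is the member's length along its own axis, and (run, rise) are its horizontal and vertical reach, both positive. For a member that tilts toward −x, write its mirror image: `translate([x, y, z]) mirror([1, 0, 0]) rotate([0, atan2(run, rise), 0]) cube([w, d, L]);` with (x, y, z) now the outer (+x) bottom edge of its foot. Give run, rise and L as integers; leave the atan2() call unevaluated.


translate([288, 0, 840]) cube([62, 1008, 66]);
translate([0, 59, 0]) rotate([0, atan2(288, 840), 0]) cube([25, 53, 888]);
translate([638, 59, 0]) mirror([1, 0, 0]) rotate([0, atan2(288, 840), 0]) cube([25, 53, 888]);
translate([0, 896, 0]) rotate([0, atan2(288, 840), 0]) cube([25, 53, 888]);
translate([638, 896, 0]) mirror([1, 0, 0]) rotate([0, atan2(288, 840), 0]) cube([25, 53, 888]);


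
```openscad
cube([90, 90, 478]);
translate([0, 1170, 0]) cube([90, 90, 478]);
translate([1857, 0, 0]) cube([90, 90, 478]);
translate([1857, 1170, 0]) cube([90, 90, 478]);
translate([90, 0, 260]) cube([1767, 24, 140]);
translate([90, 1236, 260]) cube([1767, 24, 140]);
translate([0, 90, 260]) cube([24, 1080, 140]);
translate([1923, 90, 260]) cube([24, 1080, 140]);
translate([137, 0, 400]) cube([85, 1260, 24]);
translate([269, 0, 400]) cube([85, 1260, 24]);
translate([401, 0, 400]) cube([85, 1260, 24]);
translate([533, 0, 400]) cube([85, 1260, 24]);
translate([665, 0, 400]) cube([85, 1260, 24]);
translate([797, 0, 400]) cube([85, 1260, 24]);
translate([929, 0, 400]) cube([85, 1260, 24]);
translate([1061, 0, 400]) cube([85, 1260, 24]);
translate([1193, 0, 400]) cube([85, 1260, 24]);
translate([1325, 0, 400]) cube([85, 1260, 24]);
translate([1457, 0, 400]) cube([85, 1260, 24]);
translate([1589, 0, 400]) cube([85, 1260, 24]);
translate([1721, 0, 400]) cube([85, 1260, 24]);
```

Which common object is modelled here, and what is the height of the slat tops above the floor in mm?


A bed frame. The slat-top height is 424 mm.

Four posts, four rails, and a row of slats — a bed frame. Slats sit on the rails at z = 260 + 140 = 400; with slat thickness 24, the top is 424 mm.


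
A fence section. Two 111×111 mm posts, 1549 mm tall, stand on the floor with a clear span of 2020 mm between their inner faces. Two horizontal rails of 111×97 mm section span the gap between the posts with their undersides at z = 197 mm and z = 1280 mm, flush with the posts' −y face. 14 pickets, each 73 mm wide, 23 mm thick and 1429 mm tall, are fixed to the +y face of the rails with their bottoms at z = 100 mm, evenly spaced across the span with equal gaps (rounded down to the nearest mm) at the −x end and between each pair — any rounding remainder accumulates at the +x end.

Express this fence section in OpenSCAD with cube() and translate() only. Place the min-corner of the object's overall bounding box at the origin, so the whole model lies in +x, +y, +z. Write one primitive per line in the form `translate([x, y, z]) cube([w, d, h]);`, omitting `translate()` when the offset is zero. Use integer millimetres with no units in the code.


cube([111, 111, 1549]);
translate([2131, 0, 0]) cube([111, 111, 1549]);
translate([111, 0, 197]) cube([2020, 111, 97]);
translate([111, 0, 1280]) cube([2020, 111, 97]);
translate([177, 111, 100]) cube([73, 23, 1429]);
translate([316, 111, 100]) cube([73, 23, 1429]);
translate([455, 111, 100]) cube([73, 23, 1429]);
translate([594, 111, 100]) cube([73, 23, 1429]);
translate([733, 111, 100]) cube([73, 23, 1429]);
translate([872, 111, 100]) cube([73, 23, 1429]);
translate([1011, 111, 100]) cube([73, 23, 1429]);
translate([1150, 111, 100]) cube([73, 23, 1429]);
translate([1289, 111, 100]) cube([73, 23, 1429]);
translate([1428, 111, 100]) cube([73, 23, 1429]);
translate([1567, 111, 100]) cube([73, 23, 1429]);
translate([1706, 111, 100]) cube([73, 23, 1429]);
translate([1845, 111, 100]) cube([73, 23, 1429]);
translate([1984, 111, 100]) cube([73, 23, 1429]);


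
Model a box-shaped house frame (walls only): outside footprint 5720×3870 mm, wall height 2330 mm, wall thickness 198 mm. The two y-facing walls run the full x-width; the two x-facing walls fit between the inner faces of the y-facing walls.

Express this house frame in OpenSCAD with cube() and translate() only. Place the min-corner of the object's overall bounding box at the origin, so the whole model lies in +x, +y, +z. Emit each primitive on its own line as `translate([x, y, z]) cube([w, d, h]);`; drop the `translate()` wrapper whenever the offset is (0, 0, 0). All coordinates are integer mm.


cube([5720, 198, 2330]);
translate([0, 3672, 0]) cube([5720, 198, 2330]);
translate([0, 198, 0]) cube([198, 3474, 2330]);
translate([5522, 198, 0]) cube([198, 3474, 2330]);


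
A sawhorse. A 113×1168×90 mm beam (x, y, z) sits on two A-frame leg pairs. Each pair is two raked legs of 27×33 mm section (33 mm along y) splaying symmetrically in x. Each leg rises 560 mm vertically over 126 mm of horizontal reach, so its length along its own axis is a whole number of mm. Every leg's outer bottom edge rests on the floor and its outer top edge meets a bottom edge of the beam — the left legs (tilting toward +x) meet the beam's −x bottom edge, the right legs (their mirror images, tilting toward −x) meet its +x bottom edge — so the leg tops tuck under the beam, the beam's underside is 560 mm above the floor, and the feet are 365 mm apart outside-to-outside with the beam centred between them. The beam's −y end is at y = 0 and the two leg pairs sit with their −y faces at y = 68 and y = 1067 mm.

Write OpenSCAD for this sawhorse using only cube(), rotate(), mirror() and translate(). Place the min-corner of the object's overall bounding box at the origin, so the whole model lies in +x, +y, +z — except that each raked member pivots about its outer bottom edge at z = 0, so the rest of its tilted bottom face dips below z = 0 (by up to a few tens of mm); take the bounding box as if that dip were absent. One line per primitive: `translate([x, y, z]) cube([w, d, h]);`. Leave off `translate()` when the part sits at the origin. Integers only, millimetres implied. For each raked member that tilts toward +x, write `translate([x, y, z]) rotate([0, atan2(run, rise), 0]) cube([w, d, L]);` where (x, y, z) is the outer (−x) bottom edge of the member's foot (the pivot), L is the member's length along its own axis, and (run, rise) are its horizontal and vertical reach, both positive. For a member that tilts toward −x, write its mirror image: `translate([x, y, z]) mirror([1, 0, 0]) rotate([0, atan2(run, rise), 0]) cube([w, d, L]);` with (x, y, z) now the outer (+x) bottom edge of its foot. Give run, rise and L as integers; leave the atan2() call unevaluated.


translate([126, 0, 560]) cube([113, 1168, 90]);
translate([0, 68, 0]) rotate([0, atan2(126, 560), 0]) cube([27, 33, 574]);
translate([365, 68, 0]) mirror([1, 0, 0]) rotate([0, atan2(126, 560), 0]) cube([27, 33, 574]);
translate([0, 1067, 0]) rotate([0, atan2(126, 560), 0]) cube([27, 33, 574]);
translate([365, 1067, 0]) mirror([1, 0, 0]) rotate([0, atan2(126, 560), 0]) cube([27, 33, 574]);


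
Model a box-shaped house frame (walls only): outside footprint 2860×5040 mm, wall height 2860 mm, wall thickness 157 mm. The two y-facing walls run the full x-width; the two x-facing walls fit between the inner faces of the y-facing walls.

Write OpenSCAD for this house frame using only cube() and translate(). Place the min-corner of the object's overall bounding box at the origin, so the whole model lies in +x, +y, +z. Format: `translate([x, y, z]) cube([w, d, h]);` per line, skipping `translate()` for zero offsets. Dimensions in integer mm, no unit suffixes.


cube([2860, 157, 2860]);
translate([0, 4883, 0]) cube([2860, 157, 2860]);
translate([0, 157, 0]) cube([157, 4726, 2860]);
translate([2703, 157, 0]) cube([157, 4726, 2860]);


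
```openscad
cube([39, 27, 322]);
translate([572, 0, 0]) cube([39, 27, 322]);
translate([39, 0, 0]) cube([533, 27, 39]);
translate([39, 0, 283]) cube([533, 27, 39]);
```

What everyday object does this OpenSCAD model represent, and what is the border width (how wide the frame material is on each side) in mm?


A picture frame. The border width is 39 mm.

Four thin pieces enclosing a rectangular opening — a picture frame. The two full-height stiles are 322 mm tall; the top rail sits at z = 283 and is 39 mm tall, so the border above the opening is 322 − 283 = 39 mm, matching the stile x-width.


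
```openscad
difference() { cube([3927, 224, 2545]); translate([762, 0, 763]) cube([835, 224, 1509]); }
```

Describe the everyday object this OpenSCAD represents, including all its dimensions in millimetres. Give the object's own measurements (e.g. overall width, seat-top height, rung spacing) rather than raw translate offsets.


A wall 3927 mm long (x), 224 mm thick (y), 2545 mm tall, with a rectangular window opening cut through it. The opening is 835 mm wide and 1509 mm tall; its sill is at z = 763 mm and its near (−x) edge is 762 mm from the wall's −x end. The opening passes through the full wall thickness.


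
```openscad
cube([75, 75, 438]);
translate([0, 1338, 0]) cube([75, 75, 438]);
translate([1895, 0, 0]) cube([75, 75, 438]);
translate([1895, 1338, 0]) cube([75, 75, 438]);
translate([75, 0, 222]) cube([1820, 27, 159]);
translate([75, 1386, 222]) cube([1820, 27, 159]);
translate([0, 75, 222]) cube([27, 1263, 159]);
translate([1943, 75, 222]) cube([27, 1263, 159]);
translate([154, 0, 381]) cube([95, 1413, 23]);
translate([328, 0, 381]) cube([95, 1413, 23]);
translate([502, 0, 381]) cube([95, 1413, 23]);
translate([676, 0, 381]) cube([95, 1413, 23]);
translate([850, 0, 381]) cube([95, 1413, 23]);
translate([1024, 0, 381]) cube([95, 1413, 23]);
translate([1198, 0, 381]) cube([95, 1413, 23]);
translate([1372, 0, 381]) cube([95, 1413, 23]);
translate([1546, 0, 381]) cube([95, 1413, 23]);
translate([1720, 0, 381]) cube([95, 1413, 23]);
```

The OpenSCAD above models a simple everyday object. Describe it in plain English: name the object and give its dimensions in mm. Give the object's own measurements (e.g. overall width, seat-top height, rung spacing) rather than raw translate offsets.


A bed frame 1970 mm long (x) by 1413 mm wide (y). Four 75×75 mm corner posts, 438 mm tall, at the corners of the footprint. Four rails of 27 mm thickness and 159 mm height run between adjacent posts with their undersides at z = 222 mm, their outer faces flush with the outside of the frame (the two x-running rails run between the posts' inner faces; the two y-running rails run between the posts' inner faces). 10 slats, each 95 mm wide (x) and 23 mm thick, lie across the top of the two x-running rails, running the full 1413 mm width of the frame in y; along x they sit between the end posts with a 79 mm gap after the −x posts and between neighbouring slats, leaving 80 mm before the +x posts.


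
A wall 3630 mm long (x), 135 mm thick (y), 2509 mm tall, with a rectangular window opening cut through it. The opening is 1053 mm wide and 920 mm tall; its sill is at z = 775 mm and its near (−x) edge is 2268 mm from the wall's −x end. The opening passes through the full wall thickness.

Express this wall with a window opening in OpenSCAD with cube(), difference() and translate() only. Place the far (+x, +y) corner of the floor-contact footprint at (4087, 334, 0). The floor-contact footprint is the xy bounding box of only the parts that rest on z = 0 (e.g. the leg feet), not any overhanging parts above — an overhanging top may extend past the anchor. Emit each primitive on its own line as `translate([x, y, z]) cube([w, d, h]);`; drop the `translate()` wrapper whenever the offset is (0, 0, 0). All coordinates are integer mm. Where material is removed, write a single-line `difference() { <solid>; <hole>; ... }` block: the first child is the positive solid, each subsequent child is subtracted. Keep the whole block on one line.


difference() { translate([457, 199, 0]) cube([3630, 135, 2509]); translate([2725, 199, 775]) cube([1053, 135, 920]); }


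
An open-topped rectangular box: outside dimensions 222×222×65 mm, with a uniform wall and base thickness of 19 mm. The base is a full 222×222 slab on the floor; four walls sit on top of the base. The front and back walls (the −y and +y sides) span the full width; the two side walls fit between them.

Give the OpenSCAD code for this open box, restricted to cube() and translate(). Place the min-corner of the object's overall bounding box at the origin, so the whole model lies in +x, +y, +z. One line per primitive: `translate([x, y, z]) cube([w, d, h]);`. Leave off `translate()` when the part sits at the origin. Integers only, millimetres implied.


cube([222, 222, 19]);
translate([0, 0, 19]) cube([222, 19, 46]);
translate([0, 203, 19]) cube([222, 19, 46]);
translate([0, 19, 19]) cube([19, 184, 46]);
translate([203, 19, 19]) cube([19, 184, 46]);


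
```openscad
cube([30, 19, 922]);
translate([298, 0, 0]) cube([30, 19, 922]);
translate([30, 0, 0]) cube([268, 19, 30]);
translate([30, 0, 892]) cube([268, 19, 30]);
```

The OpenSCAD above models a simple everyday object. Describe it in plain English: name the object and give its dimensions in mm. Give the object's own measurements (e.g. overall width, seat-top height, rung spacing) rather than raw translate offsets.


A rectangular picture frame lying in the x–z plane (depth along y). The opening is 268 mm wide (x) by 862 mm tall (z), surrounded by a border 30 mm wide on all four sides. The frame is 19 mm deep and is made of two full-height vertical stiles with two horizontal rails fitted between them.


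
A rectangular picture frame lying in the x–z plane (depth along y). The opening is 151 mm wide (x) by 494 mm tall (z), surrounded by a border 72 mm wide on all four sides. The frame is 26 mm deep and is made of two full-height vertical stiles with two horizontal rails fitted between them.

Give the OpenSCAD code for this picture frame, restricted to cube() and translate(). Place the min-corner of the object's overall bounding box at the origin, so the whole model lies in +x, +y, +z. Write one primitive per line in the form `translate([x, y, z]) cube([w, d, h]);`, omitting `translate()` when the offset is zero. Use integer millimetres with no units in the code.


cube([72, 26, 638]);
translate([223, 0, 0]) cube([72, 26, 638]);
translate([72, 0, 0]) cube([151, 26, 72]);
translate([72, 0, 566]) cube([151, 26, 72]);


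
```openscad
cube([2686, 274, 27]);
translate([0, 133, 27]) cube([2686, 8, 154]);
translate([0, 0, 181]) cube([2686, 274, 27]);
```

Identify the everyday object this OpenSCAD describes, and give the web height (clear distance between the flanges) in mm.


An I-beam. The web height is 154 mm.

Two wide flanges with a thin centred web — an I-beam. Overall 208 mm minus two 27 mm flanges gives a web of 208 − 2·27 = 154 mm.


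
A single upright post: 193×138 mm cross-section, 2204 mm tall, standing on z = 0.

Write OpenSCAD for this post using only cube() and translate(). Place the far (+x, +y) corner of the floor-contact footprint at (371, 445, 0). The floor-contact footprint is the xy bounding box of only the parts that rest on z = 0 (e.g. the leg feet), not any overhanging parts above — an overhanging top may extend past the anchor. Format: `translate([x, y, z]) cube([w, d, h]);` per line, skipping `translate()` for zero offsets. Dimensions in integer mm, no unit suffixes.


translate([178, 307, 0]) cube([193, 138, 2204]);


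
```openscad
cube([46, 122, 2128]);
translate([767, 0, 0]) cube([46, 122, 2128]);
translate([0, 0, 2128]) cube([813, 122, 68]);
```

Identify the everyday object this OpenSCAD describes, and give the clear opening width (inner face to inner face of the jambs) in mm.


A door frame. The clear opening width is 721 mm.

Two 2128 mm tall posts with a header on top — a door frame. The left jamb is 46 mm wide at x = 0; the right jamb starts at x = 767. The clear opening is 767 − 46 = 721 mm.


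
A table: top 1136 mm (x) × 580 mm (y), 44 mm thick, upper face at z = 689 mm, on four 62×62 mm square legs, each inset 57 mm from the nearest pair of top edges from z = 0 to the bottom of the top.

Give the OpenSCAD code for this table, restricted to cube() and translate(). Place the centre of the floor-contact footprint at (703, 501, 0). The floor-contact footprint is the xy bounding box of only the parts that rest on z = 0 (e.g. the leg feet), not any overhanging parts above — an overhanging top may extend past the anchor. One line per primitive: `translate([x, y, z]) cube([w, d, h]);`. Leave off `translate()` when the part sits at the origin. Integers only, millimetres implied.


translate([135, 211, 645]) cube([1136, 580, 44]);
translate([192, 268, 0]) cube([62, 62, 645]);
translate([1152, 268, 0]) cube([62, 62, 645]);
translate([192, 672, 0]) cube([62, 62, 645]);
translate([1152, 672, 0]) cube([62, 62, 645]);


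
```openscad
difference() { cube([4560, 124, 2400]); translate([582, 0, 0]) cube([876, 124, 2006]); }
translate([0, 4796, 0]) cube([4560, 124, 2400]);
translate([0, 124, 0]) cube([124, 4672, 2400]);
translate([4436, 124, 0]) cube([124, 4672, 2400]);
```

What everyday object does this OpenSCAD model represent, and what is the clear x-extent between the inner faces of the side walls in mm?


A single room. The interior width is 4312 mm.

Four walls enclosing a rectangle with a door in the front wall — a room. Outside width 4560 minus two 124 mm walls gives 4312 mm.


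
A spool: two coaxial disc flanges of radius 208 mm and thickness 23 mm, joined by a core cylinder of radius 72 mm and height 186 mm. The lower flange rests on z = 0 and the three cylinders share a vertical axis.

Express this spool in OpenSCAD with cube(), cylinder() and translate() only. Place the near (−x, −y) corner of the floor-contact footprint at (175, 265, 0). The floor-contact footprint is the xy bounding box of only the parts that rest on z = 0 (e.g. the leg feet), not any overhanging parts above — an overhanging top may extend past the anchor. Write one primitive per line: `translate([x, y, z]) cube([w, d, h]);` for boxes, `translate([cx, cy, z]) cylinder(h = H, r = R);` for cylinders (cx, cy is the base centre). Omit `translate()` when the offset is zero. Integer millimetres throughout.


translate([383, 473, 0]) cylinder(h = 23, r = 208);
translate([383, 473, 23]) cylinder(h = 186, r = 72);
translate([383, 473, 209]) cylinder(h = 23, r = 208);


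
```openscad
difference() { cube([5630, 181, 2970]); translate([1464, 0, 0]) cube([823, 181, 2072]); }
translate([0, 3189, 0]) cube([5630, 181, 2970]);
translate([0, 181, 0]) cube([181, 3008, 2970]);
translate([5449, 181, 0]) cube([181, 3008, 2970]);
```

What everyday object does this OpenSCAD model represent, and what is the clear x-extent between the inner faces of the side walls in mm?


A single room. The interior width is 5268 mm.

Four walls enclosing a rectangle with a door in the front wall — a room. Outside width 5630 minus two 181 mm walls gives 5268 mm.


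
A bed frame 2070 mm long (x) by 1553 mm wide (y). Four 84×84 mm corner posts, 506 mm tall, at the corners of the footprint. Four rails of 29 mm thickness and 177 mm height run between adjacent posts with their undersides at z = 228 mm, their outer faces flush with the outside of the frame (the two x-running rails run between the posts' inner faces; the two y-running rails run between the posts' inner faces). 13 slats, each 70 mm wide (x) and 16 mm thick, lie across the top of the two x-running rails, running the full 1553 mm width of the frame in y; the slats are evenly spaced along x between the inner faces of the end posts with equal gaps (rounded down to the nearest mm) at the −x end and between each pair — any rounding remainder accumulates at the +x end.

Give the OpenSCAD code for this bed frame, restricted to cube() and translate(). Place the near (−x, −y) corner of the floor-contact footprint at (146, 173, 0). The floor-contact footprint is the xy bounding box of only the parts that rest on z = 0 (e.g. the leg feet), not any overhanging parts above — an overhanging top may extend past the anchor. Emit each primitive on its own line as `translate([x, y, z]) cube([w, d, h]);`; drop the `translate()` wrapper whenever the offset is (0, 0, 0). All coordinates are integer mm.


translate([146, 173, 0]) cube([84, 84, 506]);
translate([146, 1642, 0]) cube([84, 84, 506]);
translate([2132, 173, 0]) cube([84, 84, 506]);
translate([2132, 1642, 0]) cube([84, 84, 506]);
translate([230, 173, 228]) cube([1902, 29, 177]);
translate([230, 1697, 228]) cube([1902, 29, 177]);
translate([146, 257, 228]) cube([29, 1385, 177]);
translate([2187, 257, 228]) cube([29, 1385, 177]);
translate([300, 173, 405]) cube([70, 1553, 16]);
translate([440, 173, 405]) cube([70, 1553, 16]);
translate([580, 173, 405]) cube([70, 1553, 16]);
translate([720, 173, 405]) cube([70, 1553, 16]);
translate([860, 173, 405]) cube([70, 1553, 16]);
translate([1000, 173, 405]) cube([70, 1553, 16]);
translate([1140, 173, 405]) cube([70, 1553, 16]);
translate([1280, 173, 405]) cube([70, 1553, 16]);
translate([1420, 173, 405]) cube([70, 1553, 16]);
translate([1560, 173, 405]) cube([70, 1553, 16]);
translate([1700, 173, 405]) cube([70, 1553, 16]);
translate([1840, 173, 405]) cube([70, 1553, 16]);
translate([1980, 173, 405]) cube([70, 1553, 16]);
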